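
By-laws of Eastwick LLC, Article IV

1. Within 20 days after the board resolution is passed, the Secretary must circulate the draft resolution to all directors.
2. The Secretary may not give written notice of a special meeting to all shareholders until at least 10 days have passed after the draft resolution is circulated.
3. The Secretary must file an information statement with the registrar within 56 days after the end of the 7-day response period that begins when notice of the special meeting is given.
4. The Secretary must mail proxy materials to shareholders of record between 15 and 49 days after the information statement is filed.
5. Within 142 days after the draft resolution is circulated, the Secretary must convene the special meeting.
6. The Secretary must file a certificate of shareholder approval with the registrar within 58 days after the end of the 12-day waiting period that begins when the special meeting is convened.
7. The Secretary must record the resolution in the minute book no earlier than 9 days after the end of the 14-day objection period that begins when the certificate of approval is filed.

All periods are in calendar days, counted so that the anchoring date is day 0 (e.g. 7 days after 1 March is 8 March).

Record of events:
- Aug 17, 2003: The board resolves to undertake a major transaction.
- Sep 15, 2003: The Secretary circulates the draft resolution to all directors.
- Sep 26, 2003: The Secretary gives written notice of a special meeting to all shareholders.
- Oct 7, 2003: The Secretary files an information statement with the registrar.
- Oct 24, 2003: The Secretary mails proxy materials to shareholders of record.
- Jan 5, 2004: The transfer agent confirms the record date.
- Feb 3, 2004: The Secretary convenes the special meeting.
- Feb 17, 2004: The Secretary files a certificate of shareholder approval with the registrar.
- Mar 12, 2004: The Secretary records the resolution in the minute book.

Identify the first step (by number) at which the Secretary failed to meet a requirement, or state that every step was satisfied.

Step 1: 20 days after Aug 17, 2003 (when the board resolution is passed) is Sep 6, 2003; not done until Sep 15, 2003, 9 days after the deadline.
Later steps need not be reached.

Step 1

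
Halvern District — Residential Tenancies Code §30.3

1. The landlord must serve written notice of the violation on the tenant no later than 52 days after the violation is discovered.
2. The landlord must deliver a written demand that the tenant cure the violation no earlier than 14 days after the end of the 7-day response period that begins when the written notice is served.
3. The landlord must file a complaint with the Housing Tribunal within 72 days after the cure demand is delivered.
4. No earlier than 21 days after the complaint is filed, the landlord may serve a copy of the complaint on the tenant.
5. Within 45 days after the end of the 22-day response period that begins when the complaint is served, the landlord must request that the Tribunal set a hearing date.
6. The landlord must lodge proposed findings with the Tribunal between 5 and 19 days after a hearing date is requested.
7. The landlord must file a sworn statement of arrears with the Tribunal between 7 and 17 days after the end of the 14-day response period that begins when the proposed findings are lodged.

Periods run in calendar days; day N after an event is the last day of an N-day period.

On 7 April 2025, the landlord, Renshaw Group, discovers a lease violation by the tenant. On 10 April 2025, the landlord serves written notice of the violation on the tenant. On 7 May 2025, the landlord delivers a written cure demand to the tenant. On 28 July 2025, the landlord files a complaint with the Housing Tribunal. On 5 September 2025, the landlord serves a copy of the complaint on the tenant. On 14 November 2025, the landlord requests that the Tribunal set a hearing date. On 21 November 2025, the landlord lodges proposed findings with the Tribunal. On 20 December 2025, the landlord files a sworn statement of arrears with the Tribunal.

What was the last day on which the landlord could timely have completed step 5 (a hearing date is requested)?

The complaint is served on 5 September 2025; the 22-day response period therefore ends 27 September 2025, and step 5 runs from that date. 45 days after 27 September 2025 is 11 November 2025.

11 November 2025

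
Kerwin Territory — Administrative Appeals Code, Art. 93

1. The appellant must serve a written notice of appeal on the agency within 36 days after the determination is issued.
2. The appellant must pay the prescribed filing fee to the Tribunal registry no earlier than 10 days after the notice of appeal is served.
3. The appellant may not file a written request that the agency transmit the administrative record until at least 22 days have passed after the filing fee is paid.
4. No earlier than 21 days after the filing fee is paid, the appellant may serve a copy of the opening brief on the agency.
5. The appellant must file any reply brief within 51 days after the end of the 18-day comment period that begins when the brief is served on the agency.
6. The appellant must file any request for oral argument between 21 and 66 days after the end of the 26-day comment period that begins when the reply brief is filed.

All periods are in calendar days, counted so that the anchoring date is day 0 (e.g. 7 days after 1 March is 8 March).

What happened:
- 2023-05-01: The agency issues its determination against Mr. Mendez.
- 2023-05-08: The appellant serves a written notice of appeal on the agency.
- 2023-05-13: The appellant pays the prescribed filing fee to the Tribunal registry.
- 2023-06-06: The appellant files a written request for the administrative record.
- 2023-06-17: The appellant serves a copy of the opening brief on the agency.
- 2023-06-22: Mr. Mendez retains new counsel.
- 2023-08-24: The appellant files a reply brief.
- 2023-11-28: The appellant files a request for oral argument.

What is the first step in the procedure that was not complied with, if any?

Step 2

Step 1: 36 days after 2023-05-01 (when the determination is issued) is 2023-06-06; 2023-05-08 is within that limit.
Step 2: the earliest permitted date is 10 days after 2023-05-08 (when the notice of appeal is served), i.e. 2023-05-18; acted on 2023-05-13, 5 days prematurely.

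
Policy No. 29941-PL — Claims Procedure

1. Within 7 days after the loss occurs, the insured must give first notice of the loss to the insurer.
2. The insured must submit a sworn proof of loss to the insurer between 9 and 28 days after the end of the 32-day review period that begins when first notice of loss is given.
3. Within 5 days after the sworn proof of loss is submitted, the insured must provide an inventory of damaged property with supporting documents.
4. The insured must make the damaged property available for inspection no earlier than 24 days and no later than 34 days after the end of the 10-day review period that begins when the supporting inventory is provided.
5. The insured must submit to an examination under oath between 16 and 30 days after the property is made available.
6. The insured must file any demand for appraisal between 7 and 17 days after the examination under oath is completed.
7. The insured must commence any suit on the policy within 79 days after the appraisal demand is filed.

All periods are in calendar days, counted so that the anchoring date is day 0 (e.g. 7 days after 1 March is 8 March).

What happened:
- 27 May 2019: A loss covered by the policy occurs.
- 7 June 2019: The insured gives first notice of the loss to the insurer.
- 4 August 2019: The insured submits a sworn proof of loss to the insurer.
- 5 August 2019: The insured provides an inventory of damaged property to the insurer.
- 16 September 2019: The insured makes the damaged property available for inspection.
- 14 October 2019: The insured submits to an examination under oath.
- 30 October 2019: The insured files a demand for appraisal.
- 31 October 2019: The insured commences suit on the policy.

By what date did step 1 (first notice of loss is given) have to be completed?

Step 1 runs from 27 May 2019, when the loss occurs. 7 days after 27 May 2019 is 3 June 2019.

3 June 2019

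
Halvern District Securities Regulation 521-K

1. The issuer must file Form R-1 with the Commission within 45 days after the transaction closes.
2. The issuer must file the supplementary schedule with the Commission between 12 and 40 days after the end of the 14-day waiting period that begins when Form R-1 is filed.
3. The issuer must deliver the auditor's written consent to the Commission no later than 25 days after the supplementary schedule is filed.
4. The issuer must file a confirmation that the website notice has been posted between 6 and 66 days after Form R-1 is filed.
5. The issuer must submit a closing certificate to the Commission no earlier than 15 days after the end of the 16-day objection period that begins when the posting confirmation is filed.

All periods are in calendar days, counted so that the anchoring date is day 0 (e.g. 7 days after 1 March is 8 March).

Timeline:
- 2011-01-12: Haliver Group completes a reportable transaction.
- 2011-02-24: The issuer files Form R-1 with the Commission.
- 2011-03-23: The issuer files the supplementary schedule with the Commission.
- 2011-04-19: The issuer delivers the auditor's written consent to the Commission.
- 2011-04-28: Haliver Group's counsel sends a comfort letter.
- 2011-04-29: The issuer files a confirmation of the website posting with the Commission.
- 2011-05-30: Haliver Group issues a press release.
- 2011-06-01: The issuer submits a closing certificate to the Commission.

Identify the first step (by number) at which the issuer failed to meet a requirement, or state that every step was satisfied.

Step 1: 45 days after 2011-01-12 (when the transaction closes) is 2011-02-26; completed 2011-02-24, before the deadline.
Step 2: the window is 12–40 days after 2011-03-10 (end of the 14-day waiting period, which began when Form R-1 is filed on 2011-02-24), so 2011-03-22 through 2011-04-19; done 2011-03-23 — within the window.
Step 3: 25 days after 2011-03-23 (when the supplementary schedule is filed) is 2011-04-17; 2011-04-19 misses that deadline by 2 days.
Later steps need not be reached.

Step 3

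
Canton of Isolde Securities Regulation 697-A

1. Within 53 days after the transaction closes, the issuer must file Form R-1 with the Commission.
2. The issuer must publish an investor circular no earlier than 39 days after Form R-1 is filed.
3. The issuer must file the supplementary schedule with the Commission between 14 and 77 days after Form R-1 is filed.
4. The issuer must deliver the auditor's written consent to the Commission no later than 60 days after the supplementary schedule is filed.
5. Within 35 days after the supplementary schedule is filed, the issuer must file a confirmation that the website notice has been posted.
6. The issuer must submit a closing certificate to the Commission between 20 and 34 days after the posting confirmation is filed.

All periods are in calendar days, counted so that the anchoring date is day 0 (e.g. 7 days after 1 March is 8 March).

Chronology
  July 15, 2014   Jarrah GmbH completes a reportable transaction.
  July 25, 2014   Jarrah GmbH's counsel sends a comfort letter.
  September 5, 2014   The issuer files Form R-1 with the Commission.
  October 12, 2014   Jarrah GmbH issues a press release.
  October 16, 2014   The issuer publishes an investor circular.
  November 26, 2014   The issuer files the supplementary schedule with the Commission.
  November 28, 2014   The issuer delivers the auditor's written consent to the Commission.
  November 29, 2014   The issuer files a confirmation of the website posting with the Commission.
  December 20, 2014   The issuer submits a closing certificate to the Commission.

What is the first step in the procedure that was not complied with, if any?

Step 1 — counting 53 days from July 15, 2014 (when the transaction closes) gives a deadline of September 6, 2014; done September 5, 2014 — timely.
Step 2 — must wait 39 days from September 5, 2014 (when Form R-1 is filed), so not before October 14, 2014; October 16, 2014 is on or after that date.
Step 3 — 14 and 77 days from September 5, 2014 (when Form R-1 is filed) are September 19, 2014 and November 21, 2014 respectively; November 26, 2014 is 5 days past the end of the window.
The analysis stops there.

Step 3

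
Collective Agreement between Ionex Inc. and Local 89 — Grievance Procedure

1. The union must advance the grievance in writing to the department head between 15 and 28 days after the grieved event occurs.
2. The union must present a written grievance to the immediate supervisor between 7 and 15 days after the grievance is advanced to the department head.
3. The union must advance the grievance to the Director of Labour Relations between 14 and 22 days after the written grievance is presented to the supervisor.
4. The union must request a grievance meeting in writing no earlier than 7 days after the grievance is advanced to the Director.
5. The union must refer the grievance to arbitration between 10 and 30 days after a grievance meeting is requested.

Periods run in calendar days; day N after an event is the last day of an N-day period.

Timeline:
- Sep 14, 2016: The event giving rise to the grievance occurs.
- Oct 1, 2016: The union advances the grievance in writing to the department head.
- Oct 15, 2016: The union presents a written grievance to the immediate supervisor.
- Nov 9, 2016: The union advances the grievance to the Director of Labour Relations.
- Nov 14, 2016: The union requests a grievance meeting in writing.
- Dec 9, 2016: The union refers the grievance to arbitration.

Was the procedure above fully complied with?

(1) the permitted window runs from Sep 14, 2016 + 15 = Sep 29, 2016 to Sep 14, 2016 + 28 = Oct 12, 2016; Oct 1, 2016 falls inside that range.
(2) the permitted window runs from Oct 1, 2016 + 7 = Oct 8, 2016 to Oct 1, 2016 + 15 = Oct 16, 2016; done Oct 15, 2016, which is between those dates.
(3) the permitted window runs from Oct 15, 2016 + 14 = Oct 29, 2016 to Oct 15, 2016 + 22 = Nov 6, 2016; Nov 9, 2016 is 3 days past the end of the window.

No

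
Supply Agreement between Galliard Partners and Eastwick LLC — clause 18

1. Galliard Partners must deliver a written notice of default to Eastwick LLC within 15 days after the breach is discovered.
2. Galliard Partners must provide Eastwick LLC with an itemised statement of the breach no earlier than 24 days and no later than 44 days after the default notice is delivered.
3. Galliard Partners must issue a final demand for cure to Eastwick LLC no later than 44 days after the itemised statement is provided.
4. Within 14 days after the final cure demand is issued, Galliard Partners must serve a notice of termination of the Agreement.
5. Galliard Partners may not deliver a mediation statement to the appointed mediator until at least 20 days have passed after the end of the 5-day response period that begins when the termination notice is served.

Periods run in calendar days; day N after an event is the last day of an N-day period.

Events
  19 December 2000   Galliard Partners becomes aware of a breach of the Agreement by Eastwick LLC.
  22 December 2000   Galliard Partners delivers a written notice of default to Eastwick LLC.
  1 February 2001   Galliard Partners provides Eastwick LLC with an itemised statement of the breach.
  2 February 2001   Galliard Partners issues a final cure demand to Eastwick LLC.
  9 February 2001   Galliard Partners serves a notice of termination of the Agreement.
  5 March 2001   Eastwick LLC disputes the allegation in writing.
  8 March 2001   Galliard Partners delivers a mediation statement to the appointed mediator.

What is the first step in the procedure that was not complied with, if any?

None — every step was satisfied

(1) due by 19 December 2000 + 15 days = 3 January 2001; done 22 December 2000 — timely.
(2) the permitted window runs from 22 December 2000 + 24 = 15 January 2001 to 22 December 2000 + 44 = 4 February 2001; done 1 February 2001, which is between those dates.
(3) due by 1 February 2001 + 44 days = 17 March 2001; done 2 February 2001 — timely.
(4) due by 2 February 2001 + 14 days = 16 February 2001; done 9 February 2001 — timely.
(5) permitted from 14 February 2001 + 20 days = 6 March 2001 onward; 8 March 2001 is on or after that date.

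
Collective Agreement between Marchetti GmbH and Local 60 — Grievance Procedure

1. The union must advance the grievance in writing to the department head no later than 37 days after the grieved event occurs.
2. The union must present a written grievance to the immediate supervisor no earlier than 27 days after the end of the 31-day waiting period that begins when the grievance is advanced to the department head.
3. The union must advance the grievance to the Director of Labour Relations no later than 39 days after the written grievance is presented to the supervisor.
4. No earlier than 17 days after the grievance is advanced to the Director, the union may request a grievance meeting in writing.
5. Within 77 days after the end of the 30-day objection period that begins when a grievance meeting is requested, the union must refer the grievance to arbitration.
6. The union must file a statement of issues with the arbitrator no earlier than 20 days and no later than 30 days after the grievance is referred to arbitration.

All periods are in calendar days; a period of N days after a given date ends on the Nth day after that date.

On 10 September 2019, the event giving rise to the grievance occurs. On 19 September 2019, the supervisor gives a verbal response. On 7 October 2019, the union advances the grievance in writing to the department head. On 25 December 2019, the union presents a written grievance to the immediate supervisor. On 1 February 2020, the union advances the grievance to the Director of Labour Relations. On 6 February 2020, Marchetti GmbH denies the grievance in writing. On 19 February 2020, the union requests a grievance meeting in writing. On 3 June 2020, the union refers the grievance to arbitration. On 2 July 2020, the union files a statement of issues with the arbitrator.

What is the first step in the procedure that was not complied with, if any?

None — every step was satisfied

Step 1 — counting 37 days from 10 September 2019 (when the grieved event occurs) gives a deadline of 17 October 2019; 7 October 2019 is within that limit.
Step 2 — must wait 27 days from 7 November 2019 (end of the 31-day waiting period, which began when the grievance is advanced to the department head on 7 October 2019), so not before 4 December 2019; done 25 December 2019 — permitted.
Step 3 — counting 39 days from 25 December 2019 (when the written grievance is presented to the supervisor) gives a deadline of 2 February 2020; done 1 February 2020 — timely.
Step 4 — must wait 17 days from 1 February 2020 (when the grievance is advanced to the Director), so not before 18 February 2020; done 19 February 2020 — permitted.
Step 5 — counting 77 days from 20 March 2020 (end of the 30-day objection period, which began when a grievance meeting is requested on 19 February 2020) gives a deadline of 5 June 2020; done 3 June 2020 — timely.
Step 6 — 20 and 30 days from 3 June 2020 (when the grievance is referred to arbitration) are 23 June 2020 and 3 July 2020 respectively; done 2 July 2020 — within the window.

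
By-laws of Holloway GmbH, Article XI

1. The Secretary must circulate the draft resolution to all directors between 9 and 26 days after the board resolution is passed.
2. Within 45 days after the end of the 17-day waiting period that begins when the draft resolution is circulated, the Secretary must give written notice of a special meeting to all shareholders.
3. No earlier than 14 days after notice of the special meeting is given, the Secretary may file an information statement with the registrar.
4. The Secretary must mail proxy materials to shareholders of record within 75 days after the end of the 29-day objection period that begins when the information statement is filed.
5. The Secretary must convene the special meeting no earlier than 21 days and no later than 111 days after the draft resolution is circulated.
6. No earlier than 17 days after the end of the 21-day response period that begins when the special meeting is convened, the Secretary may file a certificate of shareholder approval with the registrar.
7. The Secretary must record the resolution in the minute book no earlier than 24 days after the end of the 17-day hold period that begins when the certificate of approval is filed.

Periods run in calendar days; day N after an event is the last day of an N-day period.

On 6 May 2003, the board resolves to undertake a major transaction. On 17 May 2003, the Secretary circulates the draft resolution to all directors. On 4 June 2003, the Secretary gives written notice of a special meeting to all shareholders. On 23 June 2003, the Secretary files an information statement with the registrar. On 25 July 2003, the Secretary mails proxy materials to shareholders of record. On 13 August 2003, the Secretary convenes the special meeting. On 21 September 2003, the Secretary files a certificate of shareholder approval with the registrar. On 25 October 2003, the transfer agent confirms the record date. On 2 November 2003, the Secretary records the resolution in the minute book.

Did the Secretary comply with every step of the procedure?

Step 1: the window is 9–26 days after 6 May 2003 (when the board resolution is passed), so 15 May 2003 through 1 June 2003; done 17 May 2003, which is between those dates.
Step 2: 45 days after 3 June 2003 (end of the 17-day waiting period, which began when the draft resolution is circulated on 17 May 2003) is 18 July 2003; 4 June 2003 is within that limit.
Step 3: the earliest permitted date is 14 days after 4 June 2003 (when notice of the special meeting is given), i.e. 18 June 2003; done 23 June 2003, after the minimum wait.
Step 4: 75 days after 22 July 2003 (end of the 29-day objection period, which began when the information statement is filed on 23 June 2003) is 5 October 2003; done 25 July 2003 — timely.
Step 5: the window is 21–111 days after 17 May 2003 (when the draft resolution is circulated), so 7 June 2003 through 5 September 2003; done 13 August 2003, which is between those dates.
Step 6: the earliest permitted date is 17 days after 3 September 2003 (end of the 21-day response period, which began when the special meeting is convened on 13 August 2003), i.e. 20 September 2003; done 21 September 2003, after the minimum wait.
Step 7: the earliest permitted date is 24 days after 8 October 2003 (end of the 17-day hold period, which began when the certificate of approval is filed on 21 September 2003), i.e. 1 November 2003; done 2 November 2003 — permitted.

Yes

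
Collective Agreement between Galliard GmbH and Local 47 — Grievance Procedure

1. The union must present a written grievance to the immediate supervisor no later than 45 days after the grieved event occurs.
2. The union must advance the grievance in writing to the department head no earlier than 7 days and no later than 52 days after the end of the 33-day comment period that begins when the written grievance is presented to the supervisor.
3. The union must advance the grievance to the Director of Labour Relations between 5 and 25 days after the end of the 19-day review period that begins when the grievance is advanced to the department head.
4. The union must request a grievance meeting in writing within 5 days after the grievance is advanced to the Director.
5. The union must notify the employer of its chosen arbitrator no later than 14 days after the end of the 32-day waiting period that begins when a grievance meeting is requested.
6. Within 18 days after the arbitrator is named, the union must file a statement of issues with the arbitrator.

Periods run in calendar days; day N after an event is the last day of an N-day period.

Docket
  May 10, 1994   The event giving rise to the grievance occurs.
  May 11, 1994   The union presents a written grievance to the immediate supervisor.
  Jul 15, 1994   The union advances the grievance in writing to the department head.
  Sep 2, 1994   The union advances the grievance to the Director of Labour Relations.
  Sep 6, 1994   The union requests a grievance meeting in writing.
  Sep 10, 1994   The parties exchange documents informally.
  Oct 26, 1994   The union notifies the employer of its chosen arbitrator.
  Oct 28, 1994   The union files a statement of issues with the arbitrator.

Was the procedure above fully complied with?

(1) due by May 10, 1994 + 45 days = Jun 24, 1994; completed May 11, 1994, before the deadline.
(2) the permitted window runs from Jun 13, 1994 + 7 = Jun 20, 1994 to Jun 13, 1994 + 52 = Aug 4, 1994; done Jul 15, 1994 — within the window.
(3) the permitted window runs from Aug 3, 1994 + 5 = Aug 8, 1994 to Aug 3, 1994 + 25 = Aug 28, 1994; Sep 2, 1994 is 5 days past the end of the window.
No need to go further; step 3 was not satisfied.

No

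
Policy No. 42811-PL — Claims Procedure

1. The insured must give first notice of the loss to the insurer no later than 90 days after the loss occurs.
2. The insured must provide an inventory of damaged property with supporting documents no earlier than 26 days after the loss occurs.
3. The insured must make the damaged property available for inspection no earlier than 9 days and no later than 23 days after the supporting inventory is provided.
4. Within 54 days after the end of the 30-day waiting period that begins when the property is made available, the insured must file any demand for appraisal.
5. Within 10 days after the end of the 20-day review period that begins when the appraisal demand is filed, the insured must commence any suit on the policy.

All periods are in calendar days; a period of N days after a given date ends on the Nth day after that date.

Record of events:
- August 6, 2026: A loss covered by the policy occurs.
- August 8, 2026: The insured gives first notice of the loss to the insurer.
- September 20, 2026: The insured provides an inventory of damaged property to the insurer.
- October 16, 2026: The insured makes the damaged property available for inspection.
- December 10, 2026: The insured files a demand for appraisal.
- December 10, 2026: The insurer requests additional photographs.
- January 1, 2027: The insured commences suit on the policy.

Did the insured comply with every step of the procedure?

Step 1 — counting 90 days from August 6, 2026 (when the loss occurs) gives a deadline of November 4, 2026; completed August 8, 2026, before the deadline.
Step 2 — must wait 26 days from August 6, 2026 (when the loss occurs), so not before September 1, 2026; done September 20, 2026, after the minimum wait.
Step 3 — 9 and 23 days from September 20, 2026 (when the supporting inventory is provided) are September 29, 2026 and October 13, 2026 respectively; October 16, 2026 is 3 days past the end of the window.

No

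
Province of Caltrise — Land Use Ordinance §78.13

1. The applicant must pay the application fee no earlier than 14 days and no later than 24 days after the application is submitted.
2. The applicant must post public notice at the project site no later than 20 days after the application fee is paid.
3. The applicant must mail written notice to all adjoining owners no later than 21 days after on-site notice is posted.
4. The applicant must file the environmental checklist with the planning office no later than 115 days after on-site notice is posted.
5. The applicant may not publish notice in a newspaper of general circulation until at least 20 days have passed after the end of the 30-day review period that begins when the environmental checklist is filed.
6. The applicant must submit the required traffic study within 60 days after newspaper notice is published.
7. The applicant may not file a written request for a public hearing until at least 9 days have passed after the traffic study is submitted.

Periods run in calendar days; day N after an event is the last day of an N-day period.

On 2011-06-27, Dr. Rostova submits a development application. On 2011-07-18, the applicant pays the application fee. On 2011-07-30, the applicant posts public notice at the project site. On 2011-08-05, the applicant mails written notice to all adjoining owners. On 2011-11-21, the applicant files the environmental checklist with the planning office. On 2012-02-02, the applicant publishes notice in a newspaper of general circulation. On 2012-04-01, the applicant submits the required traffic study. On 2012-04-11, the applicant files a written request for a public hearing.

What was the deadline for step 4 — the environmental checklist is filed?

2011-11-22

Step 4 runs from 2011-07-30, when on-site notice is posted. 115 days after 2011-07-30 is 2011-11-22.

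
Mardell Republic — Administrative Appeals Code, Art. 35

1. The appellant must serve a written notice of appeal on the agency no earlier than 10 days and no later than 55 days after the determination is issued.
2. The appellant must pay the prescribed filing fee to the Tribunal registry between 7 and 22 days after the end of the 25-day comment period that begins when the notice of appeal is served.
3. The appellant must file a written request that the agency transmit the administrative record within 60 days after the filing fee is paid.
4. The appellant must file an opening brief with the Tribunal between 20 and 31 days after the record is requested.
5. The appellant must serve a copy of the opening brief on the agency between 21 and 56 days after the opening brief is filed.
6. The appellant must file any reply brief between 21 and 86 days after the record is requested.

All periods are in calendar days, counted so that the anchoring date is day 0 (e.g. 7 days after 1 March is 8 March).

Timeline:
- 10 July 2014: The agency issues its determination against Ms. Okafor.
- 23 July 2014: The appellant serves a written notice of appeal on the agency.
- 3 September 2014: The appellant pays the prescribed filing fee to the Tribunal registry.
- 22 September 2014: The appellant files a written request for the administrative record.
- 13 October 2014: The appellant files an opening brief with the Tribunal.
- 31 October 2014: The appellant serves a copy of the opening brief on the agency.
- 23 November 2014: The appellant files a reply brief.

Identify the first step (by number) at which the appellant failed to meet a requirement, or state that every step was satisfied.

Step 5

Step 1: the window is 10–55 days after 10 July 2014 (when the determination is issued), so 20 July 2014 through 3 September 2014; done 23 July 2014 — within the window.
Step 2: the window is 7–22 days after 17 August 2014 (end of the 25-day comment period, which began when the notice of appeal is served on 23 July 2014), so 24 August 2014 through 8 September 2014; done 3 September 2014 — within the window.
Step 3: 60 days after 3 September 2014 (when the filing fee is paid) is 2 November 2014; done 22 September 2014 — timely.
Step 4: the window is 20–31 days after 22 September 2014 (when the record is requested), so 12 October 2014 through 23 October 2014; done 13 October 2014 — within the window.
Step 5: the window is 21–56 days after 13 October 2014 (when the opening brief is filed), so 3 November 2014 through 8 December 2014; done 31 October 2014 — 3 days before the window opened.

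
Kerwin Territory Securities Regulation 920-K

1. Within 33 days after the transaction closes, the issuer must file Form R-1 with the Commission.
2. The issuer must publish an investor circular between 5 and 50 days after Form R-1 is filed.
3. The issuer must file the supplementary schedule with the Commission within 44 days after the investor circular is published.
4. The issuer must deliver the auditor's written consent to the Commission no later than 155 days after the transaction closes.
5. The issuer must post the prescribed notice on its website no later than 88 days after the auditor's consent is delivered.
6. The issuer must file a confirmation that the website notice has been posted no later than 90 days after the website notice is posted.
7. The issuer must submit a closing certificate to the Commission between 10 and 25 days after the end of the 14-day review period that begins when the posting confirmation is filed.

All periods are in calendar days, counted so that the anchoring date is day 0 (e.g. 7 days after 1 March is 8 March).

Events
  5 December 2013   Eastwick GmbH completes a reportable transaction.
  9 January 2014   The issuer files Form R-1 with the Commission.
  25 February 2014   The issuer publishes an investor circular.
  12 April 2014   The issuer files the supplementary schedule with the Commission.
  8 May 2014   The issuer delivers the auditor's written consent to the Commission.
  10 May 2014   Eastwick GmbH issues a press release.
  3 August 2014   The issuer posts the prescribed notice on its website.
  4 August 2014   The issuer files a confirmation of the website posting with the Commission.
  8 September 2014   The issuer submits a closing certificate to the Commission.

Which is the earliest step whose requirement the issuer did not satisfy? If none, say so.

Step 1 — counting 33 days from 5 December 2013 (when the transaction closes) gives a deadline of 7 January 2014; done 9 January 2014 — 2 days late.
The analysis stops there.

Step 1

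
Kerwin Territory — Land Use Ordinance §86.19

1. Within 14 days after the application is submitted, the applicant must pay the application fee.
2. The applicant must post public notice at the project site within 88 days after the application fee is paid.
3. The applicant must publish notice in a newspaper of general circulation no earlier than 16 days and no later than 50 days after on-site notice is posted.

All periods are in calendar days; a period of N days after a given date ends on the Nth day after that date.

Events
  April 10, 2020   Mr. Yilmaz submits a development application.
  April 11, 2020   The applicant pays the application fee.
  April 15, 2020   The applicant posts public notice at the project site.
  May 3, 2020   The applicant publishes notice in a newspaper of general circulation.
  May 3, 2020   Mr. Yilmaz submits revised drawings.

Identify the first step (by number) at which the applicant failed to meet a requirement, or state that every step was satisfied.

(1) due by April 10, 2020 + 14 days = April 24, 2020; done April 11, 2020 — timely.
(2) due by April 11, 2020 + 88 days = July 8, 2020; April 15, 2020 is within that limit.
(3) the permitted window runs from April 15, 2020 + 16 = May 1, 2020 to April 15, 2020 + 50 = June 4, 2020; done May 3, 2020 — within the window.

None — every step was satisfied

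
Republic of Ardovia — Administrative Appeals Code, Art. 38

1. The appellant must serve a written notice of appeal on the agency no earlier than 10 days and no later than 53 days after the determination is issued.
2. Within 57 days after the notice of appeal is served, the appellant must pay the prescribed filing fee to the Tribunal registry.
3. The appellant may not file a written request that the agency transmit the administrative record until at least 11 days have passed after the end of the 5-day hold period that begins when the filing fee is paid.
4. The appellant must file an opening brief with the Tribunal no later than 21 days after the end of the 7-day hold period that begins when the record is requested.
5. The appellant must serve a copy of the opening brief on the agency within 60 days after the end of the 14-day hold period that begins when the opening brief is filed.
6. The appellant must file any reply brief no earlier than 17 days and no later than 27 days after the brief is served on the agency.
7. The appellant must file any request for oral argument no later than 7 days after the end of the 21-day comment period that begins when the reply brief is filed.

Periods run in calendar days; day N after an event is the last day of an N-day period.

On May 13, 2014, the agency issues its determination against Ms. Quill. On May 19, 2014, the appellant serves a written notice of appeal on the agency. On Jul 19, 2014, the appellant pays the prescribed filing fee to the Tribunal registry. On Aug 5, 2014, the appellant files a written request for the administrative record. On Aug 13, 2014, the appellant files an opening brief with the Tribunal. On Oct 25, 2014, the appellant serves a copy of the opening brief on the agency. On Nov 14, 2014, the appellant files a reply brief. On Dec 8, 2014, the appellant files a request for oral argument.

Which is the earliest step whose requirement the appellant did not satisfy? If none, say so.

Step 1

Step 1 — 10 and 53 days from May 13, 2014 (when the determination is issued) are May 23, 2014 and Jul 5, 2014 respectively; May 19, 2014 is 4 days too early.
That is the first point of non-compliance.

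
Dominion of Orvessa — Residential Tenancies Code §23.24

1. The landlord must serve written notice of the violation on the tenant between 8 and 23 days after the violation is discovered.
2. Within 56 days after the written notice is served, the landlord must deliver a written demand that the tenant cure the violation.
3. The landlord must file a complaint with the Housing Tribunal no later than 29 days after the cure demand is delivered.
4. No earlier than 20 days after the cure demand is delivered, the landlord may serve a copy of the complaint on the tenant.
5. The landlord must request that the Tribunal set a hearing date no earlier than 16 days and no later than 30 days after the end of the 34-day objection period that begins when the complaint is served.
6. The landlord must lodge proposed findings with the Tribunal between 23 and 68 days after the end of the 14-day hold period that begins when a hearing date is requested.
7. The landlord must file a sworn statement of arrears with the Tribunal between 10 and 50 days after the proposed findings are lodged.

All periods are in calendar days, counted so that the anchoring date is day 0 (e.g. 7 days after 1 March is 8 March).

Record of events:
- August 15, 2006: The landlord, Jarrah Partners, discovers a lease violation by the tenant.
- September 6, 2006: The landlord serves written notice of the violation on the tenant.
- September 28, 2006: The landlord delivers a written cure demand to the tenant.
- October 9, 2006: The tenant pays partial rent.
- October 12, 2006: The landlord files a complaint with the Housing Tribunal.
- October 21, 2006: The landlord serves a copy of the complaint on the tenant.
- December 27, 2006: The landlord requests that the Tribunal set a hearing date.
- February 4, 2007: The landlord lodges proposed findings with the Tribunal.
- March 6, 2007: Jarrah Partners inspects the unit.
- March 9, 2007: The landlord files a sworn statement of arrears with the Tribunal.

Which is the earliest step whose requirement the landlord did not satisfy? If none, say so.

Step 5

(1) the permitted window runs from August 15, 2006 + 8 = August 23, 2006 to August 15, 2006 + 23 = September 7, 2006; September 6, 2006 falls inside that range.
(2) due by September 6, 2006 + 56 days = November 1, 2006; completed September 28, 2006, before the deadline.
(3) due by September 28, 2006 + 29 days = October 27, 2006; completed October 12, 2006, before the deadline.
(4) permitted from September 28, 2006 + 20 days = October 18, 2006 onward; done October 21, 2006 — permitted.
(5) the permitted window runs from November 24, 2006 + 16 = December 10, 2006 to November 24, 2006 + 30 = December 24, 2006; done December 27, 2006 — 3 days after the window closed.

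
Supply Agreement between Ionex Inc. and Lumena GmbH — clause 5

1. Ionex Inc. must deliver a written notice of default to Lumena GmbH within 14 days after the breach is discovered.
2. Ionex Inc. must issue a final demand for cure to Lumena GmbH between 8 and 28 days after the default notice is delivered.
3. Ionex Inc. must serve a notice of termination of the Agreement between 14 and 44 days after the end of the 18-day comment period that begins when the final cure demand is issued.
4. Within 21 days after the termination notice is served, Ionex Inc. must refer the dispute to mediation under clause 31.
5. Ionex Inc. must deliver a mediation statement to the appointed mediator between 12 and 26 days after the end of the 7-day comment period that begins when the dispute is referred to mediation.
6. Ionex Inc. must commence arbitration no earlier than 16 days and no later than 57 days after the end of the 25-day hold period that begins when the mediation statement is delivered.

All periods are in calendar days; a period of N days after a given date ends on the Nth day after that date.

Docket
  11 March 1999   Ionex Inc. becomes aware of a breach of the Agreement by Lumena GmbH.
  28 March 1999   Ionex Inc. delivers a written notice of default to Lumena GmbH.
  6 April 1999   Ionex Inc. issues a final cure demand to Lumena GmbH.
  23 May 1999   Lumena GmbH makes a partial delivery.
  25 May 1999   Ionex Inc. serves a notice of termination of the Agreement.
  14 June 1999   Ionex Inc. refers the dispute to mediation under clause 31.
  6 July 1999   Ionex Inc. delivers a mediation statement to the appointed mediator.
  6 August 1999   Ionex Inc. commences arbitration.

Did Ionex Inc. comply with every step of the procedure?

(1) due by 11 March 1999 + 14 days = 25 March 1999; done 28 March 1999 — 3 days late.

No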